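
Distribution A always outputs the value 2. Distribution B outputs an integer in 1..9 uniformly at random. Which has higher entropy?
B

A is deterministic, so H(A) = 0. B is uniform over 9 outcomes, so H(B) = log₂(9) = 3.170 bits. Any distribution with genuine randomness has higher entropy than a deterministic one.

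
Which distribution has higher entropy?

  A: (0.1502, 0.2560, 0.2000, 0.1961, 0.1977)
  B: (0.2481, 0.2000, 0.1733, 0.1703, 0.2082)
B

Both distributions are close to uniform, making this a harder comparison.

H(A) = 2.3017 bits
H(B) = 2.3079 bits

The distribution closer to uniform has higher entropy.
Answer: B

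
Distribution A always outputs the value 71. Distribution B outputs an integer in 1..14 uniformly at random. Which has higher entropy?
B

A is deterministic, so H(A) = 0. B is uniform over 14 outcomes, so H(B) = log₂(14) = 3.807 bits. Any distribution with genuine randomness has higher entropy than a deterministic one.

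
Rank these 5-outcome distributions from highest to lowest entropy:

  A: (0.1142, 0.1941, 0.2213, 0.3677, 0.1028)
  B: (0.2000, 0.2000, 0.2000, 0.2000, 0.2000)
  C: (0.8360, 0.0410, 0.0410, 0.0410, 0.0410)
B > A > C

Key insight: Entropy is maximized by uniform distributions and minimized by concentrated distributions.

- Uniform distributions have maximum entropy log₂(5) = 2.3219 bits
- The more "peaked" or concentrated a distribution, the lower its entropy

Entropies:
  H(A) = 2.1661 bits
  H(B) = 2.3219 bits
  H(C) = 0.9718 bits

Ranking: B > A > C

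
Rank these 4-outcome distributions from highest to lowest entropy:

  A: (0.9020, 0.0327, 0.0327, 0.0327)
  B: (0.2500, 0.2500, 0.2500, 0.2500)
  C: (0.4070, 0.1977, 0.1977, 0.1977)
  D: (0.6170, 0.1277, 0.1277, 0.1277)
B > C > D > A

Key insight: Entropy is maximized by uniform distributions and minimized by concentrated distributions.

Entropies:
  H(A) = 0.6179 bits
  H(B) = 2.0000 bits
  H(C) = 1.9148 bits
  H(D) = 1.5672 bits

Ranking: B > C > D > A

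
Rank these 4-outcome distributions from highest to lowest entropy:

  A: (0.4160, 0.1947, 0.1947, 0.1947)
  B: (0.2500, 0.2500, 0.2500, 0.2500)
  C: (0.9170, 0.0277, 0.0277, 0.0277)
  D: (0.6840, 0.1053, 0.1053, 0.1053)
B > A > D > C

Key insight: Entropy is maximized by uniform distributions and minimized by concentrated distributions.

Entropies:
  H(A) = 1.9052 bits
  H(B) = 2.0000 bits
  H(C) = 0.5442 bits
  H(D) = 1.4008 bits

Ranking: B > A > D > C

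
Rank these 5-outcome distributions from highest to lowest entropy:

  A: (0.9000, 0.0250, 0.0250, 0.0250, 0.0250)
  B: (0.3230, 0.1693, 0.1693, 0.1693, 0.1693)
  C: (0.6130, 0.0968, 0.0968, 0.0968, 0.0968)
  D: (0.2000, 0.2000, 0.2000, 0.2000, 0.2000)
D > B > C > A

Key insight: Entropy is maximized by uniform distributions and minimized by concentrated distributions.

Entropies:
  H(A) = 0.6690 bits
  H(B) = 2.2616 bits
  H(C) = 1.7368 bits
  H(D) = 2.3219 bits

Ranking: D > B > C > A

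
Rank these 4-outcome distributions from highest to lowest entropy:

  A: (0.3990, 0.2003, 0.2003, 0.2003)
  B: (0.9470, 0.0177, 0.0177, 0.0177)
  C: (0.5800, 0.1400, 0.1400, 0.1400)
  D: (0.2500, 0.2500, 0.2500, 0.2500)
D > A > C > B

Key insight: Entropy is maximized by uniform distributions and minimized by concentrated distributions.

Entropies:
  H(A) = 1.9229 bits
  H(B) = 0.3830 bits
  H(C) = 1.6471 bits
  H(D) = 2.0000 bits

Ranking: D > A > C > B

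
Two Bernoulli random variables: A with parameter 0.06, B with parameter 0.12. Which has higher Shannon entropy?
B

For binary distributions, entropy is maximized at p=0.5 and decreases as p moves toward 0 or 1.

H(A) = H(0.06) = 0.3274 bits
H(B) = H(0.12) = 0.5294 bits

Distribution B (p=0.12) is closer to uniform (p=0.5), so it has higher entropy.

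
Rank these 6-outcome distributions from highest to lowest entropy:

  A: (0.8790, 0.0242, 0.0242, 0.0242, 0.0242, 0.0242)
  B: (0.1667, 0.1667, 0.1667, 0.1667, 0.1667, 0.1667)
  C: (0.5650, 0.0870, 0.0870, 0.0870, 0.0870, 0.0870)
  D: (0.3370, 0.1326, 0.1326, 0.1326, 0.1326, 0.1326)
B > D > C > A

Key insight: Entropy is maximized by uniform distributions and minimized by concentrated distributions.

Entropies:
  H(A) = 0.8132 bits
  H(B) = 2.5850 bits
  H(C) = 1.9978 bits
  H(D) = 2.4614 bits

Ranking: B > D > C > A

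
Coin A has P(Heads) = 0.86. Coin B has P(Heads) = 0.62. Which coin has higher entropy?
B

For binary distributions, entropy is maximized at p=0.5 and decreases as p moves toward 0 or 1.

H(A) = H(0.86) = 0.5842 bits
H(B) = H(0.62) = 0.9580 bits

Distribution B (p=0.62) is closer to uniform (p=0.5), so it has higher entropy.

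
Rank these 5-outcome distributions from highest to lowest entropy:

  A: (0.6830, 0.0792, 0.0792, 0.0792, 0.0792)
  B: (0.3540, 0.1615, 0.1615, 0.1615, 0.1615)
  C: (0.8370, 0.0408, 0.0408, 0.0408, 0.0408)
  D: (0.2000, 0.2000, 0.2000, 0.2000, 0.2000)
D > B > A > C

Key insight: Entropy is maximized by uniform distributions and minimized by concentrated distributions.

Entropies:
  H(A) = 1.5351 bits
  H(B) = 2.2296 bits
  H(C) = 0.9674 bits
  H(D) = 2.3219 bits

Ranking: D > B > A > C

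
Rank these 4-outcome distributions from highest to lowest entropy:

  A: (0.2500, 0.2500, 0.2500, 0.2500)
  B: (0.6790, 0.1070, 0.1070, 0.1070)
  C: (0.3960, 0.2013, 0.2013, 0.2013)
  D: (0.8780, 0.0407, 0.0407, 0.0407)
A > C > B > D

Key insight: Entropy is maximized by uniform distributions and minimized by concentrated distributions.

Entropies:
  H(A) = 2.0000 bits
  H(B) = 1.4142 bits
  H(C) = 1.9259 bits
  H(D) = 0.7284 bits

Ranking: A > C > B > D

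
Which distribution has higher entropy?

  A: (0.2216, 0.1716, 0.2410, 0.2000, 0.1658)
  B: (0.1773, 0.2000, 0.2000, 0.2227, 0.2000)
B

Both distributions are close to uniform, making this a harder comparison.

H(A) = 2.3071 bits
H(B) = 2.3182 bits

The distribution closer to uniform has higher entropy.
Answer: B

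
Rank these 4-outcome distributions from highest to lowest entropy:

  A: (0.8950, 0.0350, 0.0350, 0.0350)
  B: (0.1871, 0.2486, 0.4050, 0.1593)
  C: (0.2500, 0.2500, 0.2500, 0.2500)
C > B > A

Key insight: Entropy is maximized by uniform distributions and minimized by concentrated distributions.

- Uniform distributions have maximum entropy log₂(4) = 2.0000 bits
- The more "peaked" or concentrated a distribution, the lower its entropy

Entropies:
  H(A) = 0.6511 bits
  H(B) = 1.9020 bits
  H(C) = 2.0000 bits

Ranking: C > B > A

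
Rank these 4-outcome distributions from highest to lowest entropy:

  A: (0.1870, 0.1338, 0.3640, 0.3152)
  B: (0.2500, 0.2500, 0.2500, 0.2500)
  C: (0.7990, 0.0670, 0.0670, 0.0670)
B > A > C

Key insight: Entropy is maximized by uniform distributions and minimized by concentrated distributions.

- Uniform distributions have maximum entropy log₂(4) = 2.0000 bits
- The more "peaked" or concentrated a distribution, the lower its entropy

Entropies:
  H(A) = 1.8963 bits
  H(B) = 2.0000 bits
  H(C) = 1.0425 bits

Ranking: B > A > C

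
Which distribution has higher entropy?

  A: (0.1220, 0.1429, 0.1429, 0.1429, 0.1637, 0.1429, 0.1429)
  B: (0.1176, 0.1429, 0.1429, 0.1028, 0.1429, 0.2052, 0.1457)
A

Both distributions are close to uniform, making this a harder comparison.

H(A) = 2.8029 bits
H(B) = 2.7776 bits

The distribution closer to uniform has higher entropy.
Answer: A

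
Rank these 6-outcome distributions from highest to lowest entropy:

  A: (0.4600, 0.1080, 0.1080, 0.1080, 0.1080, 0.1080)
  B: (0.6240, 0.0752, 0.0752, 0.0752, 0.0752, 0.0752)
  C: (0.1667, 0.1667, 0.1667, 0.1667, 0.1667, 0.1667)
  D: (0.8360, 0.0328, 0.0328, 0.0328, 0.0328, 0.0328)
C > A > B > D

Key insight: Entropy is maximized by uniform distributions and minimized by concentrated distributions.

Entropies:
  H(A) = 2.2492 bits
  H(B) = 1.8282 bits
  H(C) = 2.5850 bits
  H(D) = 1.0246 bits

Ranking: C > A > B > D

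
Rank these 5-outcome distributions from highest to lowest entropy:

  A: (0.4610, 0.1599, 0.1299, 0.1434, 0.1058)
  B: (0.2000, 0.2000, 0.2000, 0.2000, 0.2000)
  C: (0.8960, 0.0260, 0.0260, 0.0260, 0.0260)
B > A > C

Key insight: Entropy is maximized by uniform distributions and minimized by concentrated distributions.

- Uniform distributions have maximum entropy log₂(5) = 2.3219 bits
- The more "peaked" or concentrated a distribution, the lower its entropy

Entropies:
  H(A) = 2.0651 bits
  H(B) = 2.3219 bits
  H(C) = 0.6895 bits

Ranking: B > A > C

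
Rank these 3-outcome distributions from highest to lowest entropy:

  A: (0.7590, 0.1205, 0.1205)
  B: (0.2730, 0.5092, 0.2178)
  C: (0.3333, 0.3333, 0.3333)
C > B > A

Key insight: Entropy is maximized by uniform distributions and minimized by concentrated distributions.

- Uniform distributions have maximum entropy log₂(3) = 1.5850 bits
- The more "peaked" or concentrated a distribution, the lower its entropy

Entropies:
  H(A) = 1.0377 bits
  H(B) = 1.4860 bits
  H(C) = 1.5850 bits

Ranking: C > B > A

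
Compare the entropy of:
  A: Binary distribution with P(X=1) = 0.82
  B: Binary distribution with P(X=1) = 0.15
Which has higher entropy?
A

For binary distributions, entropy is maximized at p=0.5 and decreases as p moves toward 0 or 1.

H(A) = H(0.82) = 0.6801 bits
H(B) = H(0.15) = 0.6098 bits

Distribution A (p=0.82) is closer to uniform (p=0.5), so it has higher entropy.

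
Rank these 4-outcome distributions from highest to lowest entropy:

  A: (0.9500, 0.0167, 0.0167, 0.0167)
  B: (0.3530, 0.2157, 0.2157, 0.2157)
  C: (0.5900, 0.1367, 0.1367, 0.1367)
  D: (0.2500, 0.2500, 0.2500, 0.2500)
D > B > C > A

Key insight: Entropy is maximized by uniform distributions and minimized by concentrated distributions.

Entropies:
  H(A) = 0.3656 bits
  H(B) = 1.9622 bits
  H(C) = 1.6263 bits
  H(D) = 2.0000 bits

Ranking: D > B > C > A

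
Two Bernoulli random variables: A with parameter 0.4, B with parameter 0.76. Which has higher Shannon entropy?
A

For binary distributions, entropy is maximized at p=0.5 and decreases as p moves toward 0 or 1.

H(A) = H(0.4) = 0.9710 bits
H(B) = H(0.76) = 0.7950 bits

Distribution A (p=0.4) is closer to uniform (p=0.5), so it has higher entropy.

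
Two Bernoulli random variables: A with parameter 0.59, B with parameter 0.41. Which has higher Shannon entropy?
Equal

For binary distributions, entropy is maximized at p=0.5 and decreases as p moves toward 0 or 1.

H(A) = H(0.59) = 0.9765 bits
H(B) = H(0.41) = 0.9765 bits

Both distributions are equally far from uniform (|0.59-0.5| = |0.41-0.5|), so they have the same entropy.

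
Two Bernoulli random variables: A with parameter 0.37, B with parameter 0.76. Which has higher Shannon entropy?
A

For binary distributions, entropy is maximized at p=0.5 and decreases as p moves toward 0 or 1.

H(A) = H(0.37) = 0.9507 bits
H(B) = H(0.76) = 0.7950 bits

Distribution A (p=0.37) is closer to uniform (p=0.5), so it has higher entropy.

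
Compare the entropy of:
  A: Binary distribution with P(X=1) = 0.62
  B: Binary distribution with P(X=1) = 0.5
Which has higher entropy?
B

For binary distributions, entropy is maximized at p=0.5 and decreases as p moves toward 0 or 1.

H(A) = H(0.62) = 0.9580 bits
H(B) = H(0.5) = 1.0000 bits

Distribution B (p=0.5) is closer to uniform (p=0.5), so it has higher entropy.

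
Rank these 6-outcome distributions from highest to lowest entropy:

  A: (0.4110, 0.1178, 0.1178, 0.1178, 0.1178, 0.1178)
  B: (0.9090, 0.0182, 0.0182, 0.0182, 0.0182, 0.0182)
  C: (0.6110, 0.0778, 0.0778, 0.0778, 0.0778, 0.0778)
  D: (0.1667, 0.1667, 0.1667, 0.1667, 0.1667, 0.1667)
D > A > C > B

Key insight: Entropy is maximized by uniform distributions and minimized by concentrated distributions.

Entropies:
  H(A) = 2.3446 bits
  H(B) = 0.6511 bits
  H(C) = 1.8674 bits
  H(D) = 2.5850 bits

Ranking: D > A > C > B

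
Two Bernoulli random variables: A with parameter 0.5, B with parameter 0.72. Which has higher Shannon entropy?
A

For binary distributions, entropy is maximized at p=0.5 and decreases as p moves toward 0 or 1.

H(A) = H(0.5) = 1.0000 bits
H(B) = H(0.72) = 0.8555 bits

Distribution A (p=0.5) is closer to uniform (p=0.5), so it has higher entropy.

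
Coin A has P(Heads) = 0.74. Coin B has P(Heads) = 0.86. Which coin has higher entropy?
A

For binary distributions, entropy is maximized at p=0.5 and decreases as p moves toward 0 or 1.

H(A) = H(0.74) = 0.8267 bits
H(B) = H(0.86) = 0.5842 bits

Distribution A (p=0.74) is closer to uniform (p=0.5), so it has higher entropy.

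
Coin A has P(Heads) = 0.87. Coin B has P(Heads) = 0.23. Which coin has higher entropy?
B

For binary distributions, entropy is maximized at p=0.5 and decreases as p moves toward 0 or 1.

H(A) = H(0.87) = 0.5574 bits
H(B) = H(0.23) = 0.7780 bits

Distribution B (p=0.23) is closer to uniform (p=0.5), so it has higher entropy.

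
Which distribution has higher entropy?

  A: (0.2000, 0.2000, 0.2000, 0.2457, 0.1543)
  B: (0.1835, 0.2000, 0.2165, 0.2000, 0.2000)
B

Both distributions are close to uniform, making this a harder comparison.

H(A) = 2.3067 bits
H(B) = 2.3200 bits

The distribution closer to uniform has higher entropy.
Answer: B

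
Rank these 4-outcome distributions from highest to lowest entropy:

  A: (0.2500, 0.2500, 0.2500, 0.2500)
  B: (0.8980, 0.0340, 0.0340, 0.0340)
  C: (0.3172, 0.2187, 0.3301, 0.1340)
A > C > B

Key insight: Entropy is maximized by uniform distributions and minimized by concentrated distributions.

- Uniform distributions have maximum entropy log₂(4) = 2.0000 bits
- The more "peaked" or concentrated a distribution, the lower its entropy

Entropies:
  H(A) = 2.0000 bits
  H(B) = 0.6370 bits
  H(C) = 1.9214 bits

Ranking: A > C > B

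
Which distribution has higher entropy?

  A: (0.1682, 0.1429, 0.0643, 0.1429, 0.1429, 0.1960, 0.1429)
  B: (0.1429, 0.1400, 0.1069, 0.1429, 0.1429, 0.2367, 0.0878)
A

Both distributions are close to uniform, making this a harder comparison.

H(A) = 2.7522 bits
H(B) = 2.7454 bits

The distribution closer to uniform has higher entropy.
Answer: A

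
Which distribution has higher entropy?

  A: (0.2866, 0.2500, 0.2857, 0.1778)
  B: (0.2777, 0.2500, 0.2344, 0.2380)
B

Both distributions are close to uniform, making this a harder comparison.

H(A) = 1.9760 bits
H(B) = 1.9967 bits

The distribution closer to uniform has higher entropy.
Answer: B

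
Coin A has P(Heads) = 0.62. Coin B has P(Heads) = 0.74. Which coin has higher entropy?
A

For binary distributions, entropy is maximized at p=0.5 and decreases as p moves toward 0 or 1.

H(A) = H(0.62) = 0.9580 bits
H(B) = H(0.74) = 0.8267 bits

Distribution A (p=0.62) is closer to uniform (p=0.5), so it has higher entropy.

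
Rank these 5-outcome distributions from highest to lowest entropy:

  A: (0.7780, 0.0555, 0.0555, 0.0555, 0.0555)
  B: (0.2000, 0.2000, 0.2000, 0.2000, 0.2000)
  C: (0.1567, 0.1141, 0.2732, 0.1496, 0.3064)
B > C > A

Key insight: Entropy is maximized by uniform distributions and minimized by concentrated distributions.

- Uniform distributions have maximum entropy log₂(5) = 2.3219 bits
- The more "peaked" or concentrated a distribution, the lower its entropy

Entropies:
  H(A) = 1.2078 bits
  H(B) = 2.3219 bits
  H(C) = 2.2206 bits

Ranking: B > C > A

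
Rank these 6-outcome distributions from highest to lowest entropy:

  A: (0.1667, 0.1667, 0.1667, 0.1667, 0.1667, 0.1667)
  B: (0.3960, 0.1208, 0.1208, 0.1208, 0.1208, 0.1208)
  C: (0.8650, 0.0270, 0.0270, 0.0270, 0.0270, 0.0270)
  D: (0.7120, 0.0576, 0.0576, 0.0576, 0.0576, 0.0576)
A > B > D > C

Key insight: Entropy is maximized by uniform distributions and minimized by concentrated distributions.

Entropies:
  H(A) = 2.5850 bits
  H(B) = 2.3710 bits
  H(C) = 0.8845 bits
  H(D) = 1.5348 bits

Ranking: A > B > D > C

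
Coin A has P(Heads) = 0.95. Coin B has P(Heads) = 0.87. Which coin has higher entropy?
B

For binary distributions, entropy is maximized at p=0.5 and decreases as p moves toward 0 or 1.

H(A) = H(0.95) = 0.2864 bits
H(B) = H(0.87) = 0.5574 bits

Distribution B (p=0.87) is closer to uniform (p=0.5), so it has higher entropy.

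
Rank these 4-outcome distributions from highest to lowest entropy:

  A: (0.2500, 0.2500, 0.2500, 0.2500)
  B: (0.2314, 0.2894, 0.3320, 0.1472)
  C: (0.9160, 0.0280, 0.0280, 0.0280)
A > B > C

Key insight: Entropy is maximized by uniform distributions and minimized by concentrated distributions.

- Uniform distributions have maximum entropy log₂(4) = 2.0000 bits
- The more "peaked" or concentrated a distribution, the lower its entropy

Entropies:
  H(A) = 2.0000 bits
  H(B) = 1.9413 bits
  H(C) = 0.5493 bits

Ranking: A > B > C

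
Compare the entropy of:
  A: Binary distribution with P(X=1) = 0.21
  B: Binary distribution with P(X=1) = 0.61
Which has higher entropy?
B

For binary distributions, entropy is maximized at p=0.5 and decreases as p moves toward 0 or 1.

H(A) = H(0.21) = 0.7415 bits
H(B) = H(0.61) = 0.9648 bits

Distribution B (p=0.61) is closer to uniform (p=0.5), so it has higher entropy.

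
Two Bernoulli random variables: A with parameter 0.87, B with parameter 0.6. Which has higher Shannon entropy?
B

For binary distributions, entropy is maximized at p=0.5 and decreases as p moves toward 0 or 1.

H(A) = H(0.87) = 0.5574 bits
H(B) = H(0.6) = 0.9710 bits

Distribution B (p=0.6) is closer to uniform (p=0.5), so it has higher entropy.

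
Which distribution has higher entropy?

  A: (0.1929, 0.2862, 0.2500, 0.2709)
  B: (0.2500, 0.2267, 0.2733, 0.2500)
B

Both distributions are close to uniform, making this a harder comparison.

H(A) = 1.9849 bits
H(B) = 1.9969 bits

The distribution closer to uniform has higher entropy.
Answer: B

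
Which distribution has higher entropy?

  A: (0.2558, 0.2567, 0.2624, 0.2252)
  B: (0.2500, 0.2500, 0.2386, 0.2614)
B

Both distributions are close to uniform, making this a harder comparison.

H(A) = 1.9975 bits
H(B) = 1.9992 bits

The distribution closer to uniform has higher entropy.
Answer: B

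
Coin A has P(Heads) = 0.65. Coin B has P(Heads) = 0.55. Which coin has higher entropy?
B

For binary distributions, entropy is maximized at p=0.5 and decreases as p moves toward 0 or 1.

H(A) = H(0.65) = 0.9341 bits
H(B) = H(0.55) = 0.9928 bits

Distribution B (p=0.55) is closer to uniform (p=0.5), so it has higher entropy.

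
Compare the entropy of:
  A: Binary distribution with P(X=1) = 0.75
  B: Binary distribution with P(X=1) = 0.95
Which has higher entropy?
A

For binary distributions, entropy is maximized at p=0.5 and decreases as p moves toward 0 or 1.

H(A) = H(0.75) = 0.8113 bits
H(B) = H(0.95) = 0.2864 bits

Distribution A (p=0.75) is closer to uniform (p=0.5), so it has higher entropy.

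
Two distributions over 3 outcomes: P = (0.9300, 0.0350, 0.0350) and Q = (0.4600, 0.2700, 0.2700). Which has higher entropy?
Q

P is highly concentrated on one outcome (93%), making it nearly deterministic. Q spreads its mass more evenly (max 46%). The more spread-out distribution has higher entropy: H(P) ≈ 0.436 bits, H(Q) ≈ 1.535 bits.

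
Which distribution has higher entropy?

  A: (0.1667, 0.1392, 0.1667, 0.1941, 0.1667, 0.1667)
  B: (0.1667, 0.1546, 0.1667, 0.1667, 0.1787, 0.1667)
B

Both distributions are close to uniform, making this a harder comparison.

H(A) = 2.5784 bits
H(B) = 2.5837 bits

The distribution closer to uniform has higher entropy.
Answer: B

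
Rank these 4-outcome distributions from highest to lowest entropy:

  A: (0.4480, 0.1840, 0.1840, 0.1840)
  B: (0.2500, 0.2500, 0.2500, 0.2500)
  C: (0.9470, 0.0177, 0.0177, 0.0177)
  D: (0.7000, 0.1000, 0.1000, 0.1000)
B > A > D > C

Key insight: Entropy is maximized by uniform distributions and minimized by concentrated distributions.

Entropies:
  H(A) = 1.8671 bits
  H(B) = 2.0000 bits
  H(C) = 0.3830 bits
  H(D) = 1.3568 bits

Ranking: B > A > D > C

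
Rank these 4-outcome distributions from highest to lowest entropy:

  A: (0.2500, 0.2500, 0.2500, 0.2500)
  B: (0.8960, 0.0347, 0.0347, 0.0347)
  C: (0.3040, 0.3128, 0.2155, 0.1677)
A > C > B

Key insight: Entropy is maximized by uniform distributions and minimized by concentrated distributions.

- Uniform distributions have maximum entropy log₂(4) = 2.0000 bits
- The more "peaked" or concentrated a distribution, the lower its entropy

Entropies:
  H(A) = 2.0000 bits
  H(B) = 0.6464 bits
  H(C) = 1.9558 bits

Ranking: A > C > B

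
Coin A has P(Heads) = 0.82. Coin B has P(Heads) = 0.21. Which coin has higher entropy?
B

For binary distributions, entropy is maximized at p=0.5 and decreases as p moves toward 0 or 1.

H(A) = H(0.82) = 0.6801 bits
H(B) = H(0.21) = 0.7415 bits

Distribution B (p=0.21) is closer to uniform (p=0.5), so it has higher entropy.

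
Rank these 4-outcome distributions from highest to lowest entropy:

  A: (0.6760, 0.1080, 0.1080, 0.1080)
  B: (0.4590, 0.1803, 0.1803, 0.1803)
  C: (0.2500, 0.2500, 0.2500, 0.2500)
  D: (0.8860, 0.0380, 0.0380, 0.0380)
C > B > A > D

Key insight: Entropy is maximized by uniform distributions and minimized by concentrated distributions.

Entropies:
  H(A) = 1.4222 bits
  H(B) = 1.8526 bits
  H(C) = 2.0000 bits
  H(D) = 0.6926 bits

Ranking: C > B > A > D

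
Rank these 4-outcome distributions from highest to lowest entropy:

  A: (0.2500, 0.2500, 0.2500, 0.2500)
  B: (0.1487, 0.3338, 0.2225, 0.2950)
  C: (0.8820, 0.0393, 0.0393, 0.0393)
A > B > C

Key insight: Entropy is maximized by uniform distributions and minimized by concentrated distributions.

- Uniform distributions have maximum entropy log₂(4) = 2.0000 bits
- The more "peaked" or concentrated a distribution, the lower its entropy

Entropies:
  H(A) = 2.0000 bits
  H(B) = 1.9392 bits
  H(C) = 0.7106 bits

Ranking: A > B > C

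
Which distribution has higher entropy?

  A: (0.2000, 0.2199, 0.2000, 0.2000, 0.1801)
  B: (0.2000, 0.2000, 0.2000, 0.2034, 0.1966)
B

Both distributions are close to uniform, making this a harder comparison.

H(A) = 2.3191 bits
H(B) = 2.3218 bits

The distribution closer to uniform has higher entropy.
Answer: B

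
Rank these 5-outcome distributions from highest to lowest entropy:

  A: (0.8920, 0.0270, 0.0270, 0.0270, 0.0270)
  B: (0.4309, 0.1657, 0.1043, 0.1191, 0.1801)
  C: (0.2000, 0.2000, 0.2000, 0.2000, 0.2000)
C > B > A

Key insight: Entropy is maximized by uniform distributions and minimized by concentrated distributions.

- Uniform distributions have maximum entropy log₂(5) = 2.3219 bits
- The more "peaked" or concentrated a distribution, the lower its entropy

Entropies:
  H(A) = 0.7099 bits
  H(B) = 2.1042 bits
  H(C) = 2.3219 bits

Ranking: C > B > A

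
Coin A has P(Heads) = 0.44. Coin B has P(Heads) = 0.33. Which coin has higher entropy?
A

For binary distributions, entropy is maximized at p=0.5 and decreases as p moves toward 0 or 1.

H(A) = H(0.44) = 0.9896 bits
H(B) = H(0.33) = 0.9149 bits

Distribution A (p=0.44) is closer to uniform (p=0.5), so it has higher entropy.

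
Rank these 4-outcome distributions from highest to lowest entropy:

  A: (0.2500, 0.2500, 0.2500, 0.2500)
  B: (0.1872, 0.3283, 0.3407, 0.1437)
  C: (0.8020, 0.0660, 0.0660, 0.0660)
A > B > C

Key insight: Entropy is maximized by uniform distributions and minimized by concentrated distributions.

- Uniform distributions have maximum entropy log₂(4) = 2.0000 bits
- The more "peaked" or concentrated a distribution, the lower its entropy

Entropies:
  H(A) = 2.0000 bits
  H(B) = 1.9116 bits
  H(C) = 1.0317 bits

Ranking: A > B > C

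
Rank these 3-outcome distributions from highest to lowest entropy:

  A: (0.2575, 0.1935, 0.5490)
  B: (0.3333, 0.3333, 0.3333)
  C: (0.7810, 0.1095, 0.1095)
B > A > C

Key insight: Entropy is maximized by uniform distributions and minimized by concentrated distributions.

- Uniform distributions have maximum entropy log₂(3) = 1.5850 bits
- The more "peaked" or concentrated a distribution, the lower its entropy

Entropies:
  H(A) = 1.4376 bits
  H(B) = 1.5850 bits
  H(C) = 0.9773 bits

Ranking: B > A > C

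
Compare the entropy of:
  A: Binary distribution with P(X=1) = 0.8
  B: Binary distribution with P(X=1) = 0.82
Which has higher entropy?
A

For binary distributions, entropy is maximized at p=0.5 and decreases as p moves toward 0 or 1.

H(A) = H(0.8) = 0.7219 bits
H(B) = H(0.82) = 0.6801 bits

Distribution A (p=0.8) is closer to uniform (p=0.5), so it has higher entropy.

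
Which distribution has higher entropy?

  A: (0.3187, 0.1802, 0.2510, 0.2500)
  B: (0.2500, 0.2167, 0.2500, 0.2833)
B

Both distributions are close to uniform, making this a harder comparison.

H(A) = 1.9719 bits
H(B) = 1.9936 bits

The distribution closer to uniform has higher entropy.
Answer: B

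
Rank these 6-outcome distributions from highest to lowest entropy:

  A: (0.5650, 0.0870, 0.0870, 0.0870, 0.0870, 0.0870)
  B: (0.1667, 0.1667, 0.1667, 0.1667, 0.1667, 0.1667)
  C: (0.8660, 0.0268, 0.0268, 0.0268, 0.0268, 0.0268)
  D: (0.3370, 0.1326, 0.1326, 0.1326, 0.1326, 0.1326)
B > D > A > C

Key insight: Entropy is maximized by uniform distributions and minimized by concentrated distributions.

Entropies:
  H(A) = 1.9978 bits
  H(B) = 2.5850 bits
  H(C) = 0.8794 bits
  H(D) = 2.4614 bits

Ranking: B > D > A > C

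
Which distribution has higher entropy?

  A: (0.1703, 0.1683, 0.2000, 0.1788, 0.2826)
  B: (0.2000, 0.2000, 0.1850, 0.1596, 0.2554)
B

Both distributions are close to uniform, making this a harder comparison.

H(A) = 2.2912 bits
H(B) = 2.3046 bits

The distribution closer to uniform has higher entropy.
Answer: B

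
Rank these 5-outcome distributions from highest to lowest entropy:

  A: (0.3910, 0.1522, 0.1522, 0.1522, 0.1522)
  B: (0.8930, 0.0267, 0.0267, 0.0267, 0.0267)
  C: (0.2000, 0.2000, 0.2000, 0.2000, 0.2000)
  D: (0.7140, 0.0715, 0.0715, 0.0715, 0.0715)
C > A > D > B

Key insight: Entropy is maximized by uniform distributions and minimized by concentrated distributions.

Entropies:
  H(A) = 2.1834 bits
  H(B) = 0.7048 bits
  H(C) = 2.3219 bits
  H(D) = 1.4355 bits

Ranking: C > A > D > B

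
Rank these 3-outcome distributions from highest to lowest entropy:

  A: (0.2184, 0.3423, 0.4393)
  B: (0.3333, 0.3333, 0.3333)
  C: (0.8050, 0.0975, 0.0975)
B > A > C

Key insight: Entropy is maximized by uniform distributions and minimized by concentrated distributions.

- Uniform distributions have maximum entropy log₂(3) = 1.5850 bits
- The more "peaked" or concentrated a distribution, the lower its entropy

Entropies:
  H(A) = 1.5302 bits
  H(B) = 1.5850 bits
  H(C) = 0.9068 bits

Ranking: B > A > C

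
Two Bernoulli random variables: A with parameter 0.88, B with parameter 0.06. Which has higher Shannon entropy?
A

For binary distributions, entropy is maximized at p=0.5 and decreases as p moves toward 0 or 1.

H(A) = H(0.88) = 0.5294 bits
H(B) = H(0.06) = 0.3274 bits

Distribution A (p=0.88) is closer to uniform (p=0.5), so it has higher entropy.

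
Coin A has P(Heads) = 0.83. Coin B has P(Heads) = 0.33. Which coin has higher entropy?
B

For binary distributions, entropy is maximized at p=0.5 and decreases as p moves toward 0 or 1.

H(A) = H(0.83) = 0.6577 bits
H(B) = H(0.33) = 0.9149 bits

Distribution B (p=0.33) is closer to uniform (p=0.5), so it has higher entropy.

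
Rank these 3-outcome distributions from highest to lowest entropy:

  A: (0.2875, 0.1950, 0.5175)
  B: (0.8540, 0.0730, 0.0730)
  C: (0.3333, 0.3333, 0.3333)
C > A > B

Key insight: Entropy is maximized by uniform distributions and minimized by concentrated distributions.

- Uniform distributions have maximum entropy log₂(3) = 1.5850 bits
- The more "peaked" or concentrated a distribution, the lower its entropy

Entropies:
  H(A) = 1.4688 bits
  H(B) = 0.7457 bits
  H(C) = 1.5850 bits

Ranking: C > A > B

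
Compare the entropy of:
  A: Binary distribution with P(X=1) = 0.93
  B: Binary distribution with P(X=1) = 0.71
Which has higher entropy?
B

For binary distributions, entropy is maximized at p=0.5 and decreases as p moves toward 0 or 1.

H(A) = H(0.93) = 0.3659 bits
H(B) = H(0.71) = 0.8687 bits

Distribution B (p=0.71) is closer to uniform (p=0.5), so it has higher entropy.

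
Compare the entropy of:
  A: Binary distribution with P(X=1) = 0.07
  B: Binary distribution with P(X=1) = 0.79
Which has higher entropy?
B

For binary distributions, entropy is maximized at p=0.5 and decreases as p moves toward 0 or 1.

H(A) = H(0.07) = 0.3659 bits
H(B) = H(0.79) = 0.7415 bits

Distribution B (p=0.79) is closer to uniform (p=0.5), so it has higher entropy.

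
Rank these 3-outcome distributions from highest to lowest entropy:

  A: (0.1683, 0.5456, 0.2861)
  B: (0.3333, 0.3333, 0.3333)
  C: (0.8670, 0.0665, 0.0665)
B > A > C

Key insight: Entropy is maximized by uniform distributions and minimized by concentrated distributions.

- Uniform distributions have maximum entropy log₂(3) = 1.5850 bits
- The more "peaked" or concentrated a distribution, the lower its entropy

Entropies:
  H(A) = 1.4261 bits
  H(B) = 1.5850 bits
  H(C) = 0.6986 bits

Ranking: B > A > C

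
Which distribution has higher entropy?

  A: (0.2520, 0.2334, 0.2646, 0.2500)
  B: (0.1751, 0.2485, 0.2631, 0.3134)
A

Both distributions are close to uniform, making this a harder comparison.

H(A) = 1.9986 bits
H(B) = 1.9707 bits

The distribution closer to uniform has higher entropy.
Answer: A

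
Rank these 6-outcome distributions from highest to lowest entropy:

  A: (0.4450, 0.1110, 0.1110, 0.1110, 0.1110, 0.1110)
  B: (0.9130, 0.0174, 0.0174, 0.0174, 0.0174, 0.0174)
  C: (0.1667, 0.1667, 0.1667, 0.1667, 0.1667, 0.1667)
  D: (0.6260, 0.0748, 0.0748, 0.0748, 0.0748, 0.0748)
C > A > D > B

Key insight: Entropy is maximized by uniform distributions and minimized by concentrated distributions.

Entropies:
  H(A) = 2.2799 bits
  H(B) = 0.6284 bits
  H(C) = 2.5850 bits
  H(D) = 1.8221 bits

Ranking: C > A > D > B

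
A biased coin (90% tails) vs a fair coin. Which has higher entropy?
Fair coin

The fair coin is uniform (p=0.5), maximizing binary entropy at 1 bit. The biased coin has H(0.90) ≈ 0.469 bits — its outcome is more predictable, so its entropy is lower.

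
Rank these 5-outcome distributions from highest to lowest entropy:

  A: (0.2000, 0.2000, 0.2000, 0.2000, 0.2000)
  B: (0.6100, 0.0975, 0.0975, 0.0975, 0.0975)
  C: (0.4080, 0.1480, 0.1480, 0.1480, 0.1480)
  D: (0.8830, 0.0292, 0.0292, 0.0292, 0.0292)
A > C > B > D

Key insight: Entropy is maximized by uniform distributions and minimized by concentrated distributions.

Entropies:
  H(A) = 2.3219 bits
  H(B) = 1.7448 bits
  H(C) = 2.1594 bits
  H(D) = 0.7547 bits

Ranking: A > C > B > D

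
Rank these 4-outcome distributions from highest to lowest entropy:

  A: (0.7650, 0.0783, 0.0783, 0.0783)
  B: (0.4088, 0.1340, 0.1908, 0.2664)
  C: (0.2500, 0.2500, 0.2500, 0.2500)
C > B > A

Key insight: Entropy is maximized by uniform distributions and minimized by concentrated distributions.

- Uniform distributions have maximum entropy log₂(4) = 2.0000 bits
- The more "peaked" or concentrated a distribution, the lower its entropy

Entropies:
  H(A) = 1.1591 bits
  H(B) = 1.8805 bits
  H(C) = 2.0000 bits

Ranking: C > B > A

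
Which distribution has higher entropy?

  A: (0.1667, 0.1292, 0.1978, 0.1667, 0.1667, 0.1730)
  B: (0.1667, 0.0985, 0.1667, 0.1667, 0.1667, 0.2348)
A

Both distributions are close to uniform, making this a harder comparison.

H(A) = 2.5742 bits
H(B) = 2.5436 bits

The distribution closer to uniform has higher entropy.
Answer: A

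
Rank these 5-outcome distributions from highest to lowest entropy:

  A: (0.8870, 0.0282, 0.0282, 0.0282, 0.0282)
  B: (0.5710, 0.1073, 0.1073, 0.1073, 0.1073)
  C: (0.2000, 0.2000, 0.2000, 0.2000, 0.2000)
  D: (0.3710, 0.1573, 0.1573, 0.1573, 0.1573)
C > D > B > A

Key insight: Entropy is maximized by uniform distributions and minimized by concentrated distributions.

Entropies:
  H(A) = 0.7349 bits
  H(B) = 1.8434 bits
  H(C) = 2.3219 bits
  H(D) = 2.2094 bits

Ranking: C > D > B > A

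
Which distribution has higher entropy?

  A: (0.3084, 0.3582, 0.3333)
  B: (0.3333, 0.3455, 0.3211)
B

Both distributions are close to uniform, making this a harder comparison.

H(A) = 1.5823 bits
H(B) = 1.5843 bits

The distribution closer to uniform has higher entropy.
Answer: B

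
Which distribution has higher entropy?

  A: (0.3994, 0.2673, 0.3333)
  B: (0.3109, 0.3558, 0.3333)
B

Both distributions are close to uniform, making this a harder comparison.

H(A) = 1.5660 bits
H(B) = 1.5828 bits

The distribution closer to uniform has higher entropy.
Answer: B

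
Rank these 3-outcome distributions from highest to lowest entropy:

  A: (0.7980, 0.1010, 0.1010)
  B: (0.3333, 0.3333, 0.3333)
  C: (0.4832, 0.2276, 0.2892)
B > C > A

Key insight: Entropy is maximized by uniform distributions and minimized by concentrated distributions.

- Uniform distributions have maximum entropy log₂(3) = 1.5850 bits
- The more "peaked" or concentrated a distribution, the lower its entropy

Entropies:
  H(A) = 0.9279 bits
  H(B) = 1.5850 bits
  H(C) = 1.5107 bits

Ranking: B > C > A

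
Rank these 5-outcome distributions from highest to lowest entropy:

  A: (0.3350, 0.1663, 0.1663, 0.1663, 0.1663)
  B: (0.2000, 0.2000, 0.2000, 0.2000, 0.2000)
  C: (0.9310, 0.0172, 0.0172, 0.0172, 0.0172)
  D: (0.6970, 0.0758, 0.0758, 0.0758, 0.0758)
B > A > D > C

Key insight: Entropy is maximized by uniform distributions and minimized by concentrated distributions.

Entropies:
  H(A) = 2.2500 bits
  H(B) = 2.3219 bits
  H(C) = 0.5002 bits
  H(D) = 1.4909 bits

Ranking: B > A > D > C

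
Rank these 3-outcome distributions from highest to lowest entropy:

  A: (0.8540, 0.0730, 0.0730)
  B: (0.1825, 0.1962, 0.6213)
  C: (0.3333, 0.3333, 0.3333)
C > B > A

Key insight: Entropy is maximized by uniform distributions and minimized by concentrated distributions.

- Uniform distributions have maximum entropy log₂(3) = 1.5850 bits
- The more "peaked" or concentrated a distribution, the lower its entropy

Entropies:
  H(A) = 0.7457 bits
  H(B) = 1.3355 bits
  H(C) = 1.5850 bits

Ranking: C > B > A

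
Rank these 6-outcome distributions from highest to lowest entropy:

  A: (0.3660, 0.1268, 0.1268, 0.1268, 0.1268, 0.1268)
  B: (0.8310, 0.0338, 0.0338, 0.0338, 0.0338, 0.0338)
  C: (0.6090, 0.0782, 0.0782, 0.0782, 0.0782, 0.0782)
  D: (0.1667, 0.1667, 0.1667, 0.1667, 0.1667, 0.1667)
D > A > C > B

Key insight: Entropy is maximized by uniform distributions and minimized by concentrated distributions.

Entropies:
  H(A) = 2.4197 bits
  H(B) = 1.0478 bits
  H(C) = 1.8733 bits
  H(D) = 2.5850 bits

Ranking: D > A > C > B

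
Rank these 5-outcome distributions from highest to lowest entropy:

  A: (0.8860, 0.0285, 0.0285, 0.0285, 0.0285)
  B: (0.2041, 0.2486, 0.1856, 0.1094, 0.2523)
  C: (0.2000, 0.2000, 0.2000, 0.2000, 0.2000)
C > B > A

Key insight: Entropy is maximized by uniform distributions and minimized by concentrated distributions.

- Uniform distributions have maximum entropy log₂(5) = 2.3219 bits
- The more "peaked" or concentrated a distribution, the lower its entropy

Entropies:
  H(A) = 0.7399 bits
  H(B) = 2.2687 bits
  H(C) = 2.3219 bits

Ranking: C > B > A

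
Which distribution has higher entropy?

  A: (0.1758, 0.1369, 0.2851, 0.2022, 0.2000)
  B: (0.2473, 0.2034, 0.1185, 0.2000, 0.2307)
B

Both distributions are close to uniform, making this a harder comparison.

H(A) = 2.2805 bits
H(B) = 2.2831 bits

The distribution closer to uniform has higher entropy.
Answer: B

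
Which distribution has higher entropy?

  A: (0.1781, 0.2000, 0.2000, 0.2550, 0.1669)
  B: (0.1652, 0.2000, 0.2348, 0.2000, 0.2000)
B

Both distributions are close to uniform, making this a harder comparison.

H(A) = 2.3059 bits
H(B) = 2.3132 bits

The distribution closer to uniform has higher entropy.
Answer: B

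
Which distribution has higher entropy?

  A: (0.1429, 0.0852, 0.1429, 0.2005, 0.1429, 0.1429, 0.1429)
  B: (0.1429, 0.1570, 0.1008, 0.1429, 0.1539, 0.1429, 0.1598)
B

Both distributions are close to uniform, making this a harder comparison.

H(A) = 2.7728 bits
H(B) = 2.7944 bits

The distribution closer to uniform has higher entropy.
Answer: B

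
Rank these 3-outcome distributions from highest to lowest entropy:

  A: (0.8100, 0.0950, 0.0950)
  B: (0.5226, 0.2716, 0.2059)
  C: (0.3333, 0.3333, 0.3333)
C > B > A

Key insight: Entropy is maximized by uniform distributions and minimized by concentrated distributions.

- Uniform distributions have maximum entropy log₂(3) = 1.5850 bits
- The more "peaked" or concentrated a distribution, the lower its entropy

Entropies:
  H(A) = 0.8915 bits
  H(B) = 1.4694 bits
  H(C) = 1.5850 bits

Ranking: C > B > A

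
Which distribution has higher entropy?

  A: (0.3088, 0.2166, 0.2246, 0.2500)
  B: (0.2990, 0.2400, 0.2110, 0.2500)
B

Both distributions are close to uniform, making this a harder comparison.

H(A) = 1.9854 bits
H(B) = 1.9886 bits

The distribution closer to uniform has higher entropy.
Answer: B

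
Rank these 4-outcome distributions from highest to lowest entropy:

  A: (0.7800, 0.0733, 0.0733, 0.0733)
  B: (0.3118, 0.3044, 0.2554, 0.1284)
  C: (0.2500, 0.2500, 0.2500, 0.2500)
C > B > A

Key insight: Entropy is maximized by uniform distributions and minimized by concentrated distributions.

- Uniform distributions have maximum entropy log₂(4) = 2.0000 bits
- The more "peaked" or concentrated a distribution, the lower its entropy

Entropies:
  H(A) = 1.1089 bits
  H(B) = 1.9298 bits
  H(C) = 2.0000 bits

Ranking: C > B > A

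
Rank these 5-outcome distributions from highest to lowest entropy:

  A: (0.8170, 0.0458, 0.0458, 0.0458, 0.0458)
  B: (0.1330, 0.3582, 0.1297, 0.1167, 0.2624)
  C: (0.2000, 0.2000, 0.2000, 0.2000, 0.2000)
C > B > A

Key insight: Entropy is maximized by uniform distributions and minimized by concentrated distributions.

- Uniform distributions have maximum entropy log₂(5) = 2.3219 bits
- The more "peaked" or concentrated a distribution, the lower its entropy

Entropies:
  H(A) = 1.0526 bits
  H(B) = 2.1680 bits
  H(C) = 2.3219 bits

Ranking: C > B > A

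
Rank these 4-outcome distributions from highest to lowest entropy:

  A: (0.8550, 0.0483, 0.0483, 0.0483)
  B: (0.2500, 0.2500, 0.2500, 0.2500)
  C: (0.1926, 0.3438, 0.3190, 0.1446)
B > C > A

Key insight: Entropy is maximized by uniform distributions and minimized by concentrated distributions.

- Uniform distributions have maximum entropy log₂(4) = 2.0000 bits
- The more "peaked" or concentrated a distribution, the lower its entropy

Entropies:
  H(A) = 0.8270 bits
  H(B) = 2.0000 bits
  H(C) = 1.9165 bits

Ranking: B > C > A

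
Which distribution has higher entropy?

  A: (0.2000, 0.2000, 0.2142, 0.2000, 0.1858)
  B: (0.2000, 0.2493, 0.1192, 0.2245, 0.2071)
A

Both distributions are close to uniform, making this a harder comparison.

H(A) = 2.3205 bits
H(B) = 2.2840 bits

The distribution closer to uniform has higher entropy.
Answer: A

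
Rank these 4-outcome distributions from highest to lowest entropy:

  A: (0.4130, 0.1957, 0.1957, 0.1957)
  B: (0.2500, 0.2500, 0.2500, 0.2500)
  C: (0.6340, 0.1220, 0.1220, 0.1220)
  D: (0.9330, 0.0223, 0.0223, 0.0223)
B > A > C > D

Key insight: Entropy is maximized by uniform distributions and minimized by concentrated distributions.

Entropies:
  H(A) = 1.9084 bits
  H(B) = 2.0000 bits
  H(C) = 1.5276 bits
  H(D) = 0.4608 bits

Ranking: B > A > C > D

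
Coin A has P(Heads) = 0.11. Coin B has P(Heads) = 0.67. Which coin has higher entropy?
B

For binary distributions, entropy is maximized at p=0.5 and decreases as p moves toward 0 or 1.

H(A) = H(0.11) = 0.4999 bits
H(B) = H(0.67) = 0.9149 bits

Distribution B (p=0.67) is closer to uniform (p=0.5), so it has higher entropy.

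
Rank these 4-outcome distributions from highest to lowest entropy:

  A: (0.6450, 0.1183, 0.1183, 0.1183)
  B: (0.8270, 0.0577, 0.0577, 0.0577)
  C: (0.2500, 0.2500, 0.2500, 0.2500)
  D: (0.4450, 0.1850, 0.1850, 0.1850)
C > D > A > B

Key insight: Entropy is maximized by uniform distributions and minimized by concentrated distributions.

Entropies:
  H(A) = 1.5011 bits
  H(B) = 0.9387 bits
  H(C) = 2.0000 bits
  H(D) = 1.8709 bits

Ranking: C > D > A > B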